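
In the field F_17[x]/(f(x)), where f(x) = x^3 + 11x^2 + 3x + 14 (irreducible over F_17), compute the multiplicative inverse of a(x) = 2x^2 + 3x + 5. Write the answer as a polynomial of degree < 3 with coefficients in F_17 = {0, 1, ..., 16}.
a(x)^(-1) ≡ 9x^2 + 7x + 6 (mod f(x))

Since f is irreducible over F_17, F_17[x]/(f) is a field and a(x) ≠ 0 has an inverse. Apply the extended Euclidean algorithm to f(x) and a(x) in F_17[x]: f(x) = (9x + 9)·a(x) + (16x + 3);  a(x) = (15x + 8)·(16x + 3) + (15). The last nonzero remainder is the constant 15 = gcd(f, a) in F_17. Back-substituting through the division chain expresses 15 = s(x)·a(x) + t(x)·f(x) with s(x) ≡ 16x^2 + 3x + 5 (mod f), so (16x^2 + 3x + 5)·a(x) ≡ 15 (mod f). Multiplying by 15^(-1) ≡ 8 in F_17 gives a(x)^(-1) ≡ 8·(16x^2 + 3x + 5) ≡ 9x^2 + 7x + 6 (mod f). Check: (2x^2 + 3x + 5)·(9x^2 + 7x + 6) = x^4 + 7x^3 + 10x^2 + 2x + 13 ≡ 1 (mod x^3 + 11x^2 + 3x + 14).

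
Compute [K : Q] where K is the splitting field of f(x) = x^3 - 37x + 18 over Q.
[K : Q] = 6

By the rational root test, any rational root of the monic integer polynomial f(x) = x^3 - 37x + 18 must be an integer dividing the constant term 18, i.e. one of ±{1, 2, 3, 6, 9, 18}. Evaluating: f(1) = -18, f(-1) = 54, f(2) = -48, f(-2) = 84, f(3) = -66, f(-3) = 102, f(6) = 12, f(-6) = 24, f(9) = 414, f(-9) = -378, f(18) = 5184, f(-18) = -5148; none is 0, so f has no rational root and is therefore irreducible over Q (a cubic with no linear factor over a field is irreducible). For an irreducible cubic, the Galois group is A_3 or S_3 according as the discriminant disc(f) = -4a^3 - 27b^2 = -4·(-37)^3 - 27·(18)^2 = 193864 is or is not a square in Q. Here disc(f) = 193864 is not a perfect square in Q, so the Galois group of f over Q is not contained in A_3 and must be all of S_3. The splitting field has degree |S_3| = 6 over Q, so [K : Q] = 6.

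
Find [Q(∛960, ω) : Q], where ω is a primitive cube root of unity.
[Q(∛960, ω) : Q] = 6

[Q(∛960):Q] = 3 (min poly x^3 - 960, irreducible since 960 is not a perfect cube). [Q(ω):Q] = 2 (min poly x^2 + x + 1). Since Q(∛960) ⊂ R and ω ∉ R, we have ω ∉ Q(∛960), so x^2 + x + 1 remains irreducible over Q(∛960) and [Q(∛960, ω) : Q(∛960)] = 2. By the tower law, [Q(∛960, ω) : Q] = 3 · 2 = 6. (In fact Q(∛960, ω) is the splitting field of x^3 - 960 over Q.)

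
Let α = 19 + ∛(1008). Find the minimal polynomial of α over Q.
m_α(x) = x^3 - 57x^2 + 1083x - 7867

Set β = α - 19 = ∛(1008), so β^3 = 1008. Then (α - 19)^3 - 1008 = 0, i.e. α is a root of g(x) = (x - 19)^3 - 1008 = x^3 - 57x^2 + 1083x - 7867. Since g(x) = h(x - 19) where h(x) = x^3 - 1008, and h is irreducible over Q (because 1008 is not a perfect cube, so h has no rational root, and a monic cubic with no rational root is irreducible), g is also irreducible (irreducibility is preserved under the substitution x → x - 19). Hence m_α(x) = x^3 - 57x^2 + 1083x - 7867.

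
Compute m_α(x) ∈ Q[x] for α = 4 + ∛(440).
m_α(x) = x^3 - 12x^2 + 48x - 504

Set β = α - 4 = ∛(440), so β^3 = 440. Then (α - 4)^3 - 440 = 0, i.e. α is a root of g(x) = (x - 4)^3 - 440 = x^3 - 12x^2 + 48x - 504. Since g(x) = h(x - 4) where h(x) = x^3 - 440, and h is irreducible over Q (because 440 is not a perfect cube, so h has no rational root, and a monic cubic with no rational root is irreducible), g is also irreducible (irreducibility is preserved under the substitution x → x - 4). Hence m_α(x) = x^3 - 12x^2 + 48x - 504.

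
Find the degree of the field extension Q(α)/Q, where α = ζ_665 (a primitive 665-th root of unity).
[Q(α):Q] = 432

The minimal polynomial of ζ_665 over Q is the 665-th cyclotomic polynomial Φ_665(x), which is irreducible over Q and has degree φ(665) = 432. Hence [Q(α):Q] = φ(665) = 432.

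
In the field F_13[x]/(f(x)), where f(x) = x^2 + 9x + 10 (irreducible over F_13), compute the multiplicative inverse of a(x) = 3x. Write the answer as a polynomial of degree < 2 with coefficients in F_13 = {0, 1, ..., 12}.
a(x)^(-1) ≡ 3x + 1 (mod f(x))

Since f is irreducible over F_13, F_13[x]/(f) is a field and a(x) ≠ 0 has an inverse. Apply the extended Euclidean algorithm to f(x) and a(x) in F_13[x]: f(x) = (9x + 3)·a(x) + (10). The last nonzero remainder is the constant 10 = gcd(f, a) in F_13. Back-substituting through the division chain expresses 10 = s(x)·a(x) + t(x)·f(x) with s(x) ≡ 4x + 10 (mod f), so (4x + 10)·a(x) ≡ 10 (mod f). Multiplying by 10^(-1) ≡ 4 in F_13 gives a(x)^(-1) ≡ 4·(4x + 10) ≡ 3x + 1 (mod f). Check: (3x)·(3x + 1) = 9x^2 + 3x ≡ 1 (mod x^2 + 9x + 10).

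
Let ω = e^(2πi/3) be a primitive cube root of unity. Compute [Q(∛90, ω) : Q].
[Q(∛90, ω) : Q] = 6

[Q(∛90):Q] = 3 (min poly x^3 - 90, irreducible since 90 is not a perfect cube). [Q(ω):Q] = 2 (min poly x^2 + x + 1). Since Q(∛90) ⊂ R and ω ∉ R, we have ω ∉ Q(∛90), so x^2 + x + 1 remains irreducible over Q(∛90) and [Q(∛90, ω) : Q(∛90)] = 2. By the tower law, [Q(∛90, ω) : Q] = 3 · 2 = 6. (In fact Q(∛90, ω) is the splitting field of x^3 - 90 over Q.)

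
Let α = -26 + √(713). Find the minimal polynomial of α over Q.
m_α(x) = x^2 + 52x - 37

From α + 26 = √(713), squaring gives (α + 26)^2 = 713, i.e. α^2 + 52α + 676 = 713, so α^2 + 52α - 37 = 0. The discriminant of x^2 + 52x - 37 is (52)^2 - 4·(-37) = 2704 + 148 = 2852, and 4·(713) is not a perfect square in Q since 713 is squarefree and ≠ 1. Hence x^2 + 52x - 37 is irreducible over Q and is the minimal polynomial of α.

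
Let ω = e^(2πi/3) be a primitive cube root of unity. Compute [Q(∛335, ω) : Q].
[Q(∛335, ω) : Q] = 6

[Q(∛335):Q] = 3 (min poly x^3 - 335, irreducible since 335 is not a perfect cube). [Q(ω):Q] = 2 (min poly x^2 + x + 1). Since Q(∛335) ⊂ R and ω ∉ R, we have ω ∉ Q(∛335), so x^2 + x + 1 remains irreducible over Q(∛335) and [Q(∛335, ω) : Q(∛335)] = 2. By the tower law, [Q(∛335, ω) : Q] = 3 · 2 = 6. (In fact Q(∛335, ω) is the splitting field of x^3 - 335 over Q.)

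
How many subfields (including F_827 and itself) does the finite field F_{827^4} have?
F_{827^4} has 3 subfields

The subfields of F_{p^n} are exactly the fields F_{p^d} for d | n (each is the fixed field of the unique index-d subgroup of Gal(F_{p^n}/F_p) ≅ Z/nZ). The divisors of n = 4 are {1, 2, 4}, giving 3 subfields: F_{827^1}, F_{827^2}, F_{827^4}.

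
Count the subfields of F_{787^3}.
F_{787^3} has 2 subfields

The subfields of F_{p^n} are exactly the fields F_{p^d} for d | n (each is the fixed field of the unique index-d subgroup of Gal(F_{p^n}/F_p) ≅ Z/nZ). The divisors of n = 3 are {1, 3}, giving 2 subfields: F_{787^1}, F_{787^3}.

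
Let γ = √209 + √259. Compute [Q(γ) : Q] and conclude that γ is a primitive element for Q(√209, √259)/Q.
[Q(γ) : Q] = 4 (equivalently, Q(γ) = Q(√209, √259))

Obviously Q(γ) ⊆ Q(√209, √259), and [Q(√209, √259):Q] = 4 (since 209, 259 are distinct squarefree integers > 1 with 54131 not a perfect square). To show equality we compute the minimal polynomial of γ. From γ = √209 + √259: γ^2 = 209 + 2√(54131) + 259 = 468 + 2√(54131), so γ^2 - 468 = 2√(54131); squaring, (γ^2 - 468)^2 = 4·54131, i.e. γ^4 - 936γ^2 + 219024 - 216524 = 0, i.e. γ^4 - 936γ^2 + 2500 = 0. So γ is a root of x^4 - 936x^2 + 2500. This polynomial is irreducible over Q: it has no rational root (each ±√209 ± √259 is irrational), and any factorization into two quadratics over Q would force √(54131) ∈ Q (pairing opposite roots) or √209, √259 ∈ Q (other pairings), all impossible. Hence [Q(γ):Q] = 4 = [Q(√209, √259):Q], so Q(γ) = Q(√209, √259).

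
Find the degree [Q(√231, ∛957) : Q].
[Q(√231, ∛957) : Q] = 6

Let L = Q(√231, ∛957). Since Q(√231) ⊂ L and [Q(√231):Q] = 2, the tower law gives 2 | [L:Q]. Likewise Q(∛957) ⊂ L with [Q(∛957):Q] = 3 (because 957 is not a perfect cube), so 3 | [L:Q]. As gcd(2,3) = 1, [L:Q] is divisible by 6. Conversely L is generated over Q by √231 and ∛957, so [L:Q] ≤ 2·3 = 6. Therefore [Q(√231, ∛957) : Q] = 6.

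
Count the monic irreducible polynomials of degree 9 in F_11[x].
There are 261994040 monic irreducible polynomials of degree 9 over F_11

Each element of F_{11^9} that lies in no proper subfield is a root of exactly one monic irreducible of degree 9 over F_11, and each such polynomial has 9 distinct roots in F_{11^9}. By Möbius inversion the count is N_11(9) = (1/9) Σ_{d|9} μ(9/d) · 11^d = (1/9)(μ(9)·11^1 + μ(3)·11^3 + μ(1)·11^9) = 2357946360/9 = 261994040.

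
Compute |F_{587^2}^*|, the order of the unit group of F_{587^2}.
|F_{587^2}^*| = 344568

F_{587^2} has 587^2 = 344569 elements; its multiplicative group consists of all nonzero elements, so |F_{587^2}^*| = 344569 - 1 = 344568. (It is cyclic since any finite subgroup of the multiplicative group of a field is cyclic.)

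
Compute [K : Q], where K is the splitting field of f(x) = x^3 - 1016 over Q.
[K : Q] = 6

The roots of x^3 - 1016 are ∛1016, ω∛1016, ω^2∛1016 where ω = e^(2πi/3) is a primitive cube root of unity, so K = Q(∛1016, ω). Now [Q(∛1016):Q] = 3 (since 1016 is not a perfect cube, x^3 - 1016 is irreducible) and [Q(ω):Q] = 2. Both 2 and 3 divide [K:Q], and [K:Q] ≤ 3·2 = 6, so [K:Q] = 6. (Equivalently: Q(∛1016) ⊂ R but ω ∉ R, so [K : Q(∛1016)] = 2.)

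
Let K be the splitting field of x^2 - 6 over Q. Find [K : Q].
[K : Q] = 2

f(x) = x^2 - 6 factors as (x - √6)(x + √6). The splitting field is K = Q(√6). Since 6 is squarefree and > 1, it is not a perfect square, so x^2 - 6 is irreducible over Q and [Q(√6) : Q] = 2. Hence [K : Q] = 2.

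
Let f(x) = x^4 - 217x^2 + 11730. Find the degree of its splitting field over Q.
[K : Q] = 4

Solving the quadratic in x^2: x^2 = (217 ± √(217^2 - 4·11730))/2 = (217 ± √169)/2 = (217 ± 13)/2, giving x^2 = 102 or x^2 = 115. So f(x) = (x^2 - 102)(x^2 - 115) and the roots of f are ±√102, ±√115. Hence the splitting field is K = Q(√102, √115). Since 102 and 115 are distinct squarefree integers > 1, their product 11730 is not a perfect square, so √115 ∉ Q(√102). By the tower law [K:Q] = [Q(√102,√115):Q(√102)] · [Q(√102):Q] = 2 · 2 = 4.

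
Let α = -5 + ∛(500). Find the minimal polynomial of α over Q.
m_α(x) = x^3 + 15x^2 + 75x - 375

Set β = α + 5 = ∛(500), so β^3 = 500. Then (α + 5)^3 - 500 = 0, i.e. α is a root of g(x) = (x + 5)^3 - 500 = x^3 + 15x^2 + 75x - 375. Since g(x) = h(x + 5) where h(x) = x^3 - 500, and h is irreducible over Q (because 500 is not a perfect cube, so h has no rational root, and a monic cubic with no rational root is irreducible), g is also irreducible (irreducibility is preserved under the substitution x → x + 5). Hence m_α(x) = x^3 + 15x^2 + 75x - 375.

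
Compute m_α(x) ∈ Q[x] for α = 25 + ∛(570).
m_α(x) = x^3 - 75x^2 + 1875x - 16195

Set β = α - 25 = ∛(570), so β^3 = 570. Then (α - 25)^3 - 570 = 0, i.e. α is a root of g(x) = (x - 25)^3 - 570 = x^3 - 75x^2 + 1875x - 16195. Since g(x) = h(x - 25) where h(x) = x^3 - 570, and h is irreducible over Q (because 570 is not a perfect cube, so h has no rational root, and a monic cubic with no rational root is irreducible), g is also irreducible (irreducibility is preserved under the substitution x → x - 25). Hence m_α(x) = x^3 - 75x^2 + 1875x - 16195.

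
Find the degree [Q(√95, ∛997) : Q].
[Q(√95, ∛997) : Q] = 6

Let L = Q(√95, ∛997). Since Q(√95) ⊂ L and [Q(√95):Q] = 2, the tower law gives 2 | [L:Q]. Likewise Q(∛997) ⊂ L with [Q(∛997):Q] = 3 (because 997 is not a perfect cube), so 3 | [L:Q]. As gcd(2,3) = 1, [L:Q] is divisible by 6. Conversely L is generated over Q by √95 and ∛997, so [L:Q] ≤ 2·3 = 6. Therefore [Q(√95, ∛997) : Q] = 6.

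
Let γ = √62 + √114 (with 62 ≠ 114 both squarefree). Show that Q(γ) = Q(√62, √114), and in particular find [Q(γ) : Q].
[Q(γ) : Q] = 4 (equivalently, Q(γ) = Q(√62, √114))

Obviously Q(γ) ⊆ Q(√62, √114), and [Q(√62, √114):Q] = 4 (since 62, 114 are distinct squarefree integers > 1 with 7068 not a perfect square). To show equality we compute the minimal polynomial of γ. From γ = √62 + √114: γ^2 = 62 + 2√(7068) + 114 = 176 + 2√(7068), so γ^2 - 176 = 2√(7068); squaring, (γ^2 - 176)^2 = 4·7068, i.e. γ^4 - 352γ^2 + 30976 - 28272 = 0, i.e. γ^4 - 352γ^2 + 2704 = 0. So γ is a root of x^4 - 352x^2 + 2704. This polynomial is irreducible over Q: it has no rational root (each ±√62 ± √114 is irrational), and any factorization into two quadratics over Q would force √(7068) ∈ Q (pairing opposite roots) or √62, √114 ∈ Q (other pairings), all impossible. Hence [Q(γ):Q] = 4 = [Q(√62, √114):Q], so Q(γ) = Q(√62, √114).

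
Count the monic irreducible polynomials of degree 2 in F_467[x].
There are 108811 monic irreducible polynomials of degree 2 over F_467

Each element of F_{467^2} that lies in no proper subfield is a root of exactly one monic irreducible of degree 2 over F_467, and each such polynomial has 2 distinct roots in F_{467^2}. By Möbius inversion the count is N_467(2) = (1/2) Σ_{d|2} μ(2/d) · 467^d = (1/2)(μ(2)·467^1 + μ(1)·467^2) = 217622/2 = 108811.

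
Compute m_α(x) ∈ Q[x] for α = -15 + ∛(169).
m_α(x) = x^3 + 45x^2 + 675x + 3206

Set β = α + 15 = ∛(169), so β^3 = 169. Then (α + 15)^3 - 169 = 0, i.e. α is a root of g(x) = (x + 15)^3 - 169 = x^3 + 45x^2 + 675x + 3206. Since g(x) = h(x + 15) where h(x) = x^3 - 169, and h is irreducible over Q (because 169 is not a perfect cube, so h has no rational root, and a monic cubic with no rational root is irreducible), g is also irreducible (irreducibility is preserved under the substitution x → x + 15). Hence m_α(x) = x^3 + 45x^2 + 675x + 3206.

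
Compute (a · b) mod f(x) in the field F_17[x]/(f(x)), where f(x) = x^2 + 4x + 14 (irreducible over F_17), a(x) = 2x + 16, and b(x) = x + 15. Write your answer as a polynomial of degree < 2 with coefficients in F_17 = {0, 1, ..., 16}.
a · b ≡ 4x + 8 (mod f(x))

Multiply in F_17[x]: a(x)·b(x) = (2x + 16)·(x + 15) = 2x^2 + 12x + 2. This has degree ≥ 2, so divide by f(x) over F_17: 2x^2 + 12x + 2 = (2)·(x^2 + 4x + 14) + (4x + 8). Hence a·b ≡ 4x + 8 (mod f). (F_17[x]/(f) is a field with 17^2 = 289 elements since f is irreducible of degree 2.)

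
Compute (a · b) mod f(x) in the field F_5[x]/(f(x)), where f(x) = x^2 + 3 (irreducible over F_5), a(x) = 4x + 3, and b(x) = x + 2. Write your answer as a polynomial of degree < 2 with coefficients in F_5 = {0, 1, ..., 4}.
a · b ≡ x + 4 (mod f(x))

Multiply in F_5[x]: a(x)·b(x) = (4x + 3)·(x + 2) = 4x^2 + x + 1. This has degree ≥ 2, so divide by f(x) over F_5: 4x^2 + x + 1 = (4)·(x^2 + 3) + (x + 4). Hence a·b ≡ x + 4 (mod f). (F_5[x]/(f) is a field with 5^2 = 25 elements since f is irreducible of degree 2.)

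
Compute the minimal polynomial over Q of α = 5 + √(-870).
m_α(x) = x^2 - 10x + 895

From α - 5 = √(-870), squaring gives (α - 5)^2 = -870, i.e. α^2 - 10α + 25 = -870, so α^2 - 10α + 895 = 0. The discriminant of x^2 - 10x + 895 is (-10)^2 - 4·(895) = 100 - 3580 = -3480, and 4·(-870) is not a perfect square in Q since -870 is squarefree and ≠ 1. Hence x^2 - 10x + 895 is irreducible over Q and is the minimal polynomial of α.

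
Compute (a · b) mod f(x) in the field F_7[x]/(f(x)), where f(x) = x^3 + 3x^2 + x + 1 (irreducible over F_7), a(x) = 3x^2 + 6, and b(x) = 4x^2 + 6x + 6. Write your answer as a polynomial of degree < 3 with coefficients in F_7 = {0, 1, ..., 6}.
a · b ≡ 5 (mod f(x))

Multiply in F_7[x]: a(x)·b(x) = (3x^2 + 6)·(4x^2 + 6x + 6) = 5x^4 + 4x^3 + x + 1. This has degree ≥ 3, so divide by f(x) over F_7: 5x^4 + 4x^3 + x + 1 = (5x + 3)·(x^3 + 3x^2 + x + 1) + (5). Hence a·b ≡ 5 (mod f). (F_7[x]/(f) is a field with 7^3 = 343 elements since f is irreducible of degree 3.)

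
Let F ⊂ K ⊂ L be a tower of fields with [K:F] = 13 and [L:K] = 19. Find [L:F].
[L:F] = 247

The tower law says that for any tower of field extensions F ⊂ K ⊂ L with finite degrees, [L:F] = [L:K] · [K:F]. Here this gives [L:F] = 19 · 13 = 247.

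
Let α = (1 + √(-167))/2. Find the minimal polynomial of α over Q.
m_α(x) = x^2 - x + 42

From 2α - 1 = √(-167), squaring gives (2α - 1)^2 = -167, i.e. 4α^2 - 4α + 1 = -167, so α^2 - α + (1 + 167)/4 = 0. Since -167 ≡ 1 (mod 4), (1 + 167)/4 = 42 ∈ Z. The polynomial x^2 - x + 42 has discriminant 1 - 4·(42) = -167, which is not a perfect square in Q (d = -167 is squarefree and ≠ 1), so x^2 - x + 42 is irreducible over Q. It is the minimal polynomial of α.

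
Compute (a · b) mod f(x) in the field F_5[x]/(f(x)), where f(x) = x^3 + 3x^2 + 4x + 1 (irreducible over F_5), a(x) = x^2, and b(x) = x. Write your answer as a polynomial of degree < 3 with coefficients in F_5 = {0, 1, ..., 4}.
a · b ≡ 2x^2 + x + 4 (mod f(x))

Multiply in F_5[x]: a(x)·b(x) = (x^2)·(x) = x^3. This has degree ≥ 3, so divide by f(x) over F_5: x^3 = (1)·(x^3 + 3x^2 + 4x + 1) + (2x^2 + x + 4). Hence a·b ≡ 2x^2 + x + 4 (mod f). (F_5[x]/(f) is a field with 5^3 = 125 elements since f is irreducible of degree 3.)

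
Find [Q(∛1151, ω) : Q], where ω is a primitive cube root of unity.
[Q(∛1151, ω) : Q] = 6

[Q(∛1151):Q] = 3 (min poly x^3 - 1151, irreducible since 1151 is not a perfect cube). [Q(ω):Q] = 2 (min poly x^2 + x + 1). Since Q(∛1151) ⊂ R and ω ∉ R, we have ω ∉ Q(∛1151), so x^2 + x + 1 remains irreducible over Q(∛1151) and [Q(∛1151, ω) : Q(∛1151)] = 2. By the tower law, [Q(∛1151, ω) : Q] = 3 · 2 = 6. (In fact Q(∛1151, ω) is the splitting field of x^3 - 1151 over Q.)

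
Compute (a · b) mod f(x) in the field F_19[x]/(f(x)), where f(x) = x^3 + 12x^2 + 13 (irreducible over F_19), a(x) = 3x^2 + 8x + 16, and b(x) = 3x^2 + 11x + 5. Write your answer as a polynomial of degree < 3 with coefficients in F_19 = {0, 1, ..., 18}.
a · b ≡ 3x^2 + 4x + 2 (mod f(x))

Multiply in F_19[x]: a(x)·b(x) = (3x^2 + 8x + 16)·(3x^2 + 11x + 5) = 9x^4 + 18x^2 + 7x + 4. This has degree ≥ 3, so divide by f(x) over F_19: 9x^4 + 18x^2 + 7x + 4 = (9x + 6)·(x^3 + 12x^2 + 13) + (3x^2 + 4x + 2). Hence a·b ≡ 3x^2 + 4x + 2 (mod f). (F_19[x]/(f) is a field with 19^3 = 6859 elements since f is irreducible of degree 3.)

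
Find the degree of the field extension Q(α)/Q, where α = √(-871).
[Q(α):Q] = 2

[Q(α):Q] equals the degree of the minimal polynomial of α. Here α^2 = -871 and x^2 + 871 is irreducible (d = -871 is squarefree, ≠ 1, hence not a square), so deg(m_α) = 2. Thus [Q(α):Q] = 2.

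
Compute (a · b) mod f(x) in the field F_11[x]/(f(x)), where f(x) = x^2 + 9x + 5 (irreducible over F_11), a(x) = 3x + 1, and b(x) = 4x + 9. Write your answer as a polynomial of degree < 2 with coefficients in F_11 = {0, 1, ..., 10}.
a · b ≡ 4 (mod f(x))

Multiply in F_11[x]: a(x)·b(x) = (3x + 1)·(4x + 9) = x^2 + 9x + 9. This has degree ≥ 2, so divide by f(x) over F_11: x^2 + 9x + 9 = (1)·(x^2 + 9x + 5) + (4). Hence a·b ≡ 4 (mod f). (F_11[x]/(f) is a field with 11^2 = 121 elements since f is irreducible of degree 2.)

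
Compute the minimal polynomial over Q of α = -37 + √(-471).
m_α(x) = x^2 + 74x + 1840

From α + 37 = √(-471), squaring gives (α + 37)^2 = -471, i.e. α^2 + 74α + 1369 = -471, so α^2 + 74α + 1840 = 0. The discriminant of x^2 + 74x + 1840 is (74)^2 - 4·(1840) = 5476 - 7360 = -1884, and 4·(-471) is not a perfect square in Q since -471 is squarefree and ≠ 1. Hence x^2 + 74x + 1840 is irreducible over Q and is the minimal polynomial of α.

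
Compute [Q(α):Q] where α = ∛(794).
[Q(α):Q] = 3

The minimal polynomial of α is x^3 - 794, irreducible over Q since 794 is not a perfect cube (so x^3 - 794 has no rational root). Hence [Q(α):Q] = deg(m_α) = 3.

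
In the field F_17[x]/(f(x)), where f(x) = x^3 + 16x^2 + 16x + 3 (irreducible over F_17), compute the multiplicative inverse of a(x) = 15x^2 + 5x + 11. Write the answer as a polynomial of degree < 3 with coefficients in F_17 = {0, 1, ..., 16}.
a(x)^(-1) ≡ 12x^2 + x + 14 (mod f(x))

Since f is irreducible over F_17, F_17[x]/(f) is a field and a(x) ≠ 0 has an inverse. Apply the extended Euclidean algorithm to f(x) and a(x) in F_17[x]: f(x) = (8x + 12)·a(x) + (4x + 7);  a(x) = (8x)·(4x + 7) + (11). The last nonzero remainder is the constant 11 = gcd(f, a) in F_17. Back-substituting through the division chain expresses 11 = s(x)·a(x) + t(x)·f(x) with s(x) ≡ 13x^2 + 11x + 1 (mod f), so (13x^2 + 11x + 1)·a(x) ≡ 11 (mod f). Multiplying by 11^(-1) ≡ 14 in F_17 gives a(x)^(-1) ≡ 14·(13x^2 + 11x + 1) ≡ 12x^2 + x + 14 (mod f). Check: (15x^2 + 5x + 11)·(12x^2 + x + 14) = 10x^4 + 7x^3 + 7x^2 + 13x + 1 ≡ 1 (mod x^3 + 16x^2 + 16x + 3).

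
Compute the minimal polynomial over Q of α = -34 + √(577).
m_α(x) = x^2 + 68x + 579

From α + 34 = √(577), squaring gives (α + 34)^2 = 577, i.e. α^2 + 68α + 1156 = 577, so α^2 + 68α + 579 = 0. The discriminant of x^2 + 68x + 579 is (68)^2 - 4·(579) = 4624 - 2316 = 2308, and 4·(577) is not a perfect square in Q since 577 is squarefree and ≠ 1. Hence x^2 + 68x + 579 is irreducible over Q and is the minimal polynomial of α.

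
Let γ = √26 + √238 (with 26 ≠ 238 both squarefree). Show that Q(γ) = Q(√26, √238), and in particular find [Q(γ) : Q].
[Q(γ) : Q] = 4 (equivalently, Q(γ) = Q(√26, √238))

Obviously Q(γ) ⊆ Q(√26, √238), and [Q(√26, √238):Q] = 4 (since 26, 238 are distinct squarefree integers > 1 with 6188 not a perfect square). To show equality we compute the minimal polynomial of γ. From γ = √26 + √238: γ^2 = 26 + 2√(6188) + 238 = 264 + 2√(6188), so γ^2 - 264 = 2√(6188); squaring, (γ^2 - 264)^2 = 4·6188, i.e. γ^4 - 528γ^2 + 69696 - 24752 = 0, i.e. γ^4 - 528γ^2 + 44944 = 0. So γ is a root of x^4 - 528x^2 + 44944. This polynomial is irreducible over Q: it has no rational root (each ±√26 ± √238 is irrational), and any factorization into two quadratics over Q would force √(6188) ∈ Q (pairing opposite roots) or √26, √238 ∈ Q (other pairings), all impossible. Hence [Q(γ):Q] = 4 = [Q(√26, √238):Q], so Q(γ) = Q(√26, √238).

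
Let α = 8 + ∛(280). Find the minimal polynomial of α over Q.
m_α(x) = x^3 - 24x^2 + 192x - 792

Set β = α - 8 = ∛(280), so β^3 = 280. Then (α - 8)^3 - 280 = 0, i.e. α is a root of g(x) = (x - 8)^3 - 280 = x^3 - 24x^2 + 192x - 792. Since g(x) = h(x - 8) where h(x) = x^3 - 280, and h is irreducible over Q (because 280 is not a perfect cube, so h has no rational root, and a monic cubic with no rational root is irreducible), g is also irreducible (irreducibility is preserved under the substitution x → x - 8). Hence m_α(x) = x^3 - 24x^2 + 192x - 792.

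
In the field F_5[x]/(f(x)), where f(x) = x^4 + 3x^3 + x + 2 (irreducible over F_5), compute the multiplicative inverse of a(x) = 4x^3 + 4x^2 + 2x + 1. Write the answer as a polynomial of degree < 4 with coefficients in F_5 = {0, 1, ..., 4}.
a(x)^(-1) ≡ x^3 + 4x^2 + 4x + 1 (mod f(x))

Since f is irreducible over F_5, F_5[x]/(f) is a field and a(x) ≠ 0 has an inverse. Apply the extended Euclidean algorithm to f(x) and a(x) in F_5[x]: f(x) = (4x + 3)·a(x) + (x + 4);  a(x) = (4x^2 + 3x)·(x + 4) + (1). The last nonzero remainder is the constant 1 = gcd(f, a) in F_5. Back-substituting through the division chain expresses 1 = s(x)·a(x) + t(x)·f(x) with s(x) ≡ x^3 + 4x^2 + 4x + 1 (mod f), so a(x)^(-1) ≡ s(x) = x^3 + 4x^2 + 4x + 1 (mod f). Check: (4x^3 + 4x^2 + 2x + 1)·(x^3 + 4x^2 + 4x + 1) = 4x^6 + 4x^4 + 4x^3 + x^2 + x + 1 ≡ 1 (mod x^4 + 3x^3 + x + 2).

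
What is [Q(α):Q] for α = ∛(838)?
[Q(α):Q] = 3

The minimal polynomial of α is x^3 - 838, irreducible over Q since 838 is not a perfect cube (so x^3 - 838 has no rational root). Hence [Q(α):Q] = deg(m_α) = 3.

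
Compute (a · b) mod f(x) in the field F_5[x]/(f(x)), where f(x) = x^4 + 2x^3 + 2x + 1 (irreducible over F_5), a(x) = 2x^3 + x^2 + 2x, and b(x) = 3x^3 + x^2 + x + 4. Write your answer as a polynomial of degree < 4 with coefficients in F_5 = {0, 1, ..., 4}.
a · b ≡ 3x^3 + 4x^2 + 4x + 2 (mod f(x))

Multiply in F_5[x]: a(x)·b(x) = (2x^3 + x^2 + 2x)·(3x^3 + x^2 + x + 4) = x^6 + 4x^4 + x^3 + x^2 + 3x. This has degree ≥ 4, so divide by f(x) over F_5: x^6 + 4x^4 + x^3 + x^2 + 3x = (x^2 + 3x + 3)·(x^4 + 2x^3 + 2x + 1) + (3x^3 + 4x^2 + 4x + 2). Hence a·b ≡ 3x^3 + 4x^2 + 4x + 2 (mod f). (F_5[x]/(f) is a field with 5^4 = 625 elements since f is irreducible of degree 4.)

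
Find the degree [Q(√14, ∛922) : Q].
[Q(√14, ∛922) : Q] = 6

Let L = Q(√14, ∛922). Since Q(√14) ⊂ L and [Q(√14):Q] = 2, the tower law gives 2 | [L:Q]. Likewise Q(∛922) ⊂ L with [Q(∛922):Q] = 3 (because 922 is not a perfect cube), so 3 | [L:Q]. As gcd(2,3) = 1, [L:Q] is divisible by 6. Conversely L is generated over Q by √14 and ∛922, so [L:Q] ≤ 2·3 = 6. Therefore [Q(√14, ∛922) : Q] = 6.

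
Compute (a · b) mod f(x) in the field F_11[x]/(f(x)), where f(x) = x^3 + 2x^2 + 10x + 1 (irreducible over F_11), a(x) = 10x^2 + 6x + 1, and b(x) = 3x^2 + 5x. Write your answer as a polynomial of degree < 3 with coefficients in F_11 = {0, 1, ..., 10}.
a · b ≡ 3x^2 + 5x + 3 (mod f(x))

Multiply in F_11[x]: a(x)·b(x) = (10x^2 + 6x + 1)·(3x^2 + 5x) = 8x^4 + 2x^3 + 5x. This has degree ≥ 3, so divide by f(x) over F_11: 8x^4 + 2x^3 + 5x = (8x + 8)·(x^3 + 2x^2 + 10x + 1) + (3x^2 + 5x + 3). Hence a·b ≡ 3x^2 + 5x + 3 (mod f). (F_11[x]/(f) is a field with 11^3 = 1331 elements since f is irreducible of degree 3.)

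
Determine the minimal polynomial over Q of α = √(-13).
m_α(x) = x^2 + 13

α satisfies α^2 + 13 = 0, so x^2 + 13 annihilates α. Since d = -13 is squarefree and ≠ 1, it is not a perfect square in Q, so x^2 + 13 has no rational root and is therefore irreducible over Q (a degree-2 polynomial over a field is irreducible iff it has no root). Hence m_α(x) = x^2 + 13.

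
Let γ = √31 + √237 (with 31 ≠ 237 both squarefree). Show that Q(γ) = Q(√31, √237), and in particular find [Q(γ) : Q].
[Q(γ) : Q] = 4 (equivalently, Q(γ) = Q(√31, √237))

Obviously Q(γ) ⊆ Q(√31, √237), and [Q(√31, √237):Q] = 4 (since 31, 237 are distinct squarefree integers > 1 with 7347 not a perfect square). To show equality we compute the minimal polynomial of γ. From γ = √31 + √237: γ^2 = 31 + 2√(7347) + 237 = 268 + 2√(7347), so γ^2 - 268 = 2√(7347); squaring, (γ^2 - 268)^2 = 4·7347, i.e. γ^4 - 536γ^2 + 71824 - 29388 = 0, i.e. γ^4 - 536γ^2 + 42436 = 0. So γ is a root of x^4 - 536x^2 + 42436. This polynomial is irreducible over Q: it has no rational root (each ±√31 ± √237 is irrational), and any factorization into two quadratics over Q would force √(7347) ∈ Q (pairing opposite roots) or √31, √237 ∈ Q (other pairings), all impossible. Hence [Q(γ):Q] = 4 = [Q(√31, √237):Q], so Q(γ) = Q(√31, √237).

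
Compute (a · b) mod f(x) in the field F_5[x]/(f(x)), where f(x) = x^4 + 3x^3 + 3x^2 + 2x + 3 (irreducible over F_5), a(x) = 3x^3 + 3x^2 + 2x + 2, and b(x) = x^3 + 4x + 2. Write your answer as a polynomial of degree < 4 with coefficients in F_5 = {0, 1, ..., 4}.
a · b ≡ 3x^3 + 3x^2 + 4x (mod f(x))

Multiply in F_5[x]: a(x)·b(x) = (3x^3 + 3x^2 + 2x + 2)·(x^3 + 4x + 2) = 3x^6 + 3x^5 + 4x^4 + 4x^2 + 2x + 4. This has degree ≥ 4, so divide by f(x) over F_5: 3x^6 + 3x^5 + 4x^4 + 4x^2 + 2x + 4 = (3x^2 + 4x + 3)·(x^4 + 3x^3 + 3x^2 + 2x + 3) + (3x^3 + 3x^2 + 4x). Hence a·b ≡ 3x^3 + 3x^2 + 4x (mod f). (F_5[x]/(f) is a field with 5^4 = 625 elements since f is irreducible of degree 4.)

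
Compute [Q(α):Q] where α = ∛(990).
[Q(α):Q] = 3

The minimal polynomial of α is x^3 - 990, irreducible over Q since 990 is not a perfect cube (so x^3 - 990 has no rational root). Hence [Q(α):Q] = deg(m_α) = 3.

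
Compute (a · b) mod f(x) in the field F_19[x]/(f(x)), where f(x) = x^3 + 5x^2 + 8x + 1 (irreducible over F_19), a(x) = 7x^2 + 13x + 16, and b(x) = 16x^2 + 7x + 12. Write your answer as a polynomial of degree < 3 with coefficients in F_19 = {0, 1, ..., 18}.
a · b ≡ 5x^2 + 15x + 1 (mod f(x))

Multiply in F_19[x]: a(x)·b(x) = (7x^2 + 13x + 16)·(16x^2 + 7x + 12) = 17x^4 + 10x^3 + 13x^2 + 2x + 2. This has degree ≥ 3, so divide by f(x) over F_19: 17x^4 + 10x^3 + 13x^2 + 2x + 2 = (17x + 1)·(x^3 + 5x^2 + 8x + 1) + (5x^2 + 15x + 1). Hence a·b ≡ 5x^2 + 15x + 1 (mod f). (F_19[x]/(f) is a field with 19^3 = 6859 elements since f is irreducible of degree 3.)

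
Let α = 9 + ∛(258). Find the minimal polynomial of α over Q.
m_α(x) = x^3 - 27x^2 + 243x - 987

Set β = α - 9 = ∛(258), so β^3 = 258. Then (α - 9)^3 - 258 = 0, i.e. α is a root of g(x) = (x - 9)^3 - 258 = x^3 - 27x^2 + 243x - 987. Since g(x) = h(x - 9) where h(x) = x^3 - 258, and h is irreducible over Q (because 258 is not a perfect cube, so h has no rational root, and a monic cubic with no rational root is irreducible), g is also irreducible (irreducibility is preserved under the substitution x → x - 9). Hence m_α(x) = x^3 - 27x^2 + 243x - 987.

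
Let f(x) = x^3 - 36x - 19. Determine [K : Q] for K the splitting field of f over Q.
[K : Q] = 6

By the rational root test, any rational root of the monic integer polynomial f(x) = x^3 - 36x - 19 must be an integer dividing the constant term -19, i.e. one of ±{1, 19}. Evaluating: f(1) = -54, f(-1) = 16, f(19) = 6156, f(-19) = -6194; none is 0, so f has no rational root and is therefore irreducible over Q (a cubic with no linear factor over a field is irreducible). For an irreducible cubic, the Galois group is A_3 or S_3 according as the discriminant disc(f) = -4a^3 - 27b^2 = -4·(-36)^3 - 27·(-19)^2 = 176877 is or is not a square in Q. Here disc(f) = 176877 is not a perfect square in Q, so the Galois group of f over Q is not contained in A_3 and must be all of S_3. The splitting field has degree |S_3| = 6 over Q, so [K : Q] = 6.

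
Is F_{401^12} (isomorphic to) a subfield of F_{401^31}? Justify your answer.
No: F_{401^12} is not a subfield of F_{401^31}

F_{p^m} embeds in F_{p^n} iff m | n. Here 12 ∤ 31 (since 31 = 2·12 + 7 with remainder 7 ≠ 0), so F_{401^12} is not a subfield of F_{401^31}. Equivalently: if it were, the tower law would give 12 = [F_{401^12}:F_401] dividing [F_{401^31}:F_401] = 31, contradiction.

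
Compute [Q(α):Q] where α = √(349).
[Q(α):Q] = 2

[Q(α):Q] equals the degree of the minimal polynomial of α. Here α^2 = 349 and x^2 - 349 is irreducible (d = 349 is squarefree, ≠ 1, hence not a square), so deg(m_α) = 2. Thus [Q(α):Q] = 2.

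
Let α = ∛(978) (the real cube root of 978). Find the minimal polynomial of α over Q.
m_α(x) = x^3 - 978

α satisfies α^3 = 978, so x^3 - 978 annihilates α. By the rational root test, a rational root p/q (in lowest terms) of x^3 - 978 would satisfy p^3 = 978 q^3, forcing q = 1 and p^3 = 978; but 978 is not a perfect cube, contradiction. A monic cubic over Q with no rational root is irreducible (any nontrivial factorization would include a linear factor). Hence x^3 - 978 is the minimal polynomial of α, and in particular [Q(α):Q] = 3.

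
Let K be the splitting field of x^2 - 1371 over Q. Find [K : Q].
[K : Q] = 2

f(x) = x^2 - 1371 factors as (x - √1371)(x + √1371). The splitting field is K = Q(√1371). Since 1371 is squarefree and > 1, it is not a perfect square, so x^2 - 1371 is irreducible over Q and [Q(√1371) : Q] = 2. Hence [K : Q] = 2.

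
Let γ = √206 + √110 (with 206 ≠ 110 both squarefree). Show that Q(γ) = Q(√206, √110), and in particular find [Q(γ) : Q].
[Q(γ) : Q] = 4 (equivalently, Q(γ) = Q(√206, √110))

Obviously Q(γ) ⊆ Q(√206, √110), and [Q(√206, √110):Q] = 4 (since 206, 110 are distinct squarefree integers > 1 with 22660 not a perfect square). To show equality we compute the minimal polynomial of γ. From γ = √206 + √110: γ^2 = 206 + 2√(22660) + 110 = 316 + 2√(22660), so γ^2 - 316 = 2√(22660); squaring, (γ^2 - 316)^2 = 4·22660, i.e. γ^4 - 632γ^2 + 99856 - 90640 = 0, i.e. γ^4 - 632γ^2 + 9216 = 0. So γ is a root of x^4 - 632x^2 + 9216. This polynomial is irreducible over Q: it has no rational root (each ±√206 ± √110 is irrational), and any factorization into two quadratics over Q would force √(22660) ∈ Q (pairing opposite roots) or √206, √110 ∈ Q (other pairings), all impossible. Hence [Q(γ):Q] = 4 = [Q(√206, √110):Q], so Q(γ) = Q(√206, √110).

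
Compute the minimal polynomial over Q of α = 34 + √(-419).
m_α(x) = x^2 - 68x + 1575

From α - 34 = √(-419), squaring gives (α - 34)^2 = -419, i.e. α^2 - 68α + 1156 = -419, so α^2 - 68α + 1575 = 0. The discriminant of x^2 - 68x + 1575 is (-68)^2 - 4·(1575) = 4624 - 6300 = -1676, and 4·(-419) is not a perfect square in Q since -419 is squarefree and ≠ 1. Hence x^2 - 68x + 1575 is irreducible over Q and is the minimal polynomial of α.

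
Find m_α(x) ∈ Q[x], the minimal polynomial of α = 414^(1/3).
m_α(x) = x^3 - 414

α satisfies α^3 = 414, so x^3 - 414 annihilates α. By the rational root test, a rational root p/q (in lowest terms) of x^3 - 414 would satisfy p^3 = 414 q^3, forcing q = 1 and p^3 = 414; but 414 is not a perfect cube, contradiction. A monic cubic over Q with no rational root is irreducible (any nontrivial factorization would include a linear factor). Hence x^3 - 414 is the minimal polynomial of α, and in particular [Q(α):Q] = 3.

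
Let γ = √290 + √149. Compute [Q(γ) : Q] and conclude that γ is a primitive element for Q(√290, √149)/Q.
[Q(γ) : Q] = 4 (equivalently, Q(γ) = Q(√290, √149))

Obviously Q(γ) ⊆ Q(√290, √149), and [Q(√290, √149):Q] = 4 (since 290, 149 are distinct squarefree integers > 1 with 43210 not a perfect square). To show equality we compute the minimal polynomial of γ. From γ = √290 + √149: γ^2 = 290 + 2√(43210) + 149 = 439 + 2√(43210), so γ^2 - 439 = 2√(43210); squaring, (γ^2 - 439)^2 = 4·43210, i.e. γ^4 - 878γ^2 + 192721 - 172840 = 0, i.e. γ^4 - 878γ^2 + 19881 = 0. So γ is a root of x^4 - 878x^2 + 19881. This polynomial is irreducible over Q: it has no rational root (each ±√290 ± √149 is irrational), and any factorization into two quadratics over Q would force √(43210) ∈ Q (pairing opposite roots) or √290, √149 ∈ Q (other pairings), all impossible. Hence [Q(γ):Q] = 4 = [Q(√290, √149):Q], so Q(γ) = Q(√290, √149).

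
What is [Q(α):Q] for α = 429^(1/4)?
[Q(α):Q] = 4

α is a root of x^4 - 429. By Eisenstein's criterion at the prime p = 3 (which divides the constant term 429 but p^2 = 9 does not, since 429 is squarefree), x^4 - 429 is irreducible over Q. Hence [Q(α):Q] = 4.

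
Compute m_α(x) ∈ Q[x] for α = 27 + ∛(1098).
m_α(x) = x^3 - 81x^2 + 2187x - 20781

Set β = α - 27 = ∛(1098), so β^3 = 1098. Then (α - 27)^3 - 1098 = 0, i.e. α is a root of g(x) = (x - 27)^3 - 1098 = x^3 - 81x^2 + 2187x - 20781. Since g(x) = h(x - 27) where h(x) = x^3 - 1098, and h is irreducible over Q (because 1098 is not a perfect cube, so h has no rational root, and a monic cubic with no rational root is irreducible), g is also irreducible (irreducibility is preserved under the substitution x → x - 27). Hence m_α(x) = x^3 - 81x^2 + 2187x - 20781.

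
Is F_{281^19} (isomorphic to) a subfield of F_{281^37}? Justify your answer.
No: F_{281^19} is not a subfield of F_{281^37}

F_{p^m} embeds in F_{p^n} iff m | n. Here 19 ∤ 37 (since 37 = 1·19 + 18 with remainder 18 ≠ 0), so F_{281^19} is not a subfield of F_{281^37}. Equivalently: if it were, the tower law would give 19 = [F_{281^19}:F_281] dividing [F_{281^37}:F_281] = 37, contradiction.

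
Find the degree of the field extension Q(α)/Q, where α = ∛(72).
[Q(α):Q] = 3

The minimal polynomial of α is x^3 - 72, irreducible over Q since 72 is not a perfect cube (so x^3 - 72 has no rational root). Hence [Q(α):Q] = deg(m_α) = 3.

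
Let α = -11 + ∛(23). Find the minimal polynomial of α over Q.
m_α(x) = x^3 + 33x^2 + 363x + 1308

Set β = α + 11 = ∛(23), so β^3 = 23. Then (α + 11)^3 - 23 = 0, i.e. α is a root of g(x) = (x + 11)^3 - 23 = x^3 + 33x^2 + 363x + 1308. Since g(x) = h(x + 11) where h(x) = x^3 - 23, and h is irreducible over Q (because 23 is not a perfect cube, so h has no rational root, and a monic cubic with no rational root is irreducible), g is also irreducible (irreducibility is preserved under the substitution x → x + 11). Hence m_α(x) = x^3 + 33x^2 + 363x + 1308.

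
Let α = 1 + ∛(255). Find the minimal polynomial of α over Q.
m_α(x) = x^3 - 3x^2 + 3x - 256

Set β = α - 1 = ∛(255), so β^3 = 255. Then (α - 1)^3 - 255 = 0, i.e. α is a root of g(x) = (x - 1)^3 - 255 = x^3 - 3x^2 + 3x - 256. Since g(x) = h(x - 1) where h(x) = x^3 - 255, and h is irreducible over Q (because 255 is not a perfect cube, so h has no rational root, and a monic cubic with no rational root is irreducible), g is also irreducible (irreducibility is preserved under the substitution x → x - 1). Hence m_α(x) = x^3 - 3x^2 + 3x - 256.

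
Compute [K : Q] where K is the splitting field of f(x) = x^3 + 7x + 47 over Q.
[K : Q] = 6

By the rational root test, any rational root of the monic integer polynomial f(x) = x^3 + 7x + 47 must be an integer dividing the constant term 47, i.e. one of ±{1, 47}. Evaluating: f(1) = 55, f(-1) = 39, f(47) = 104199, f(-47) = -104105; none is 0, so f has no rational root and is therefore irreducible over Q (a cubic with no linear factor over a field is irreducible). For an irreducible cubic, the Galois group is A_3 or S_3 according as the discriminant disc(f) = -4a^3 - 27b^2 = -4·(7)^3 - 27·(47)^2 = -61015 is or is not a square in Q. Here disc(f) = -61015 is not a perfect square in Q, so the Galois group of f over Q is not contained in A_3 and must be all of S_3. The splitting field has degree |S_3| = 6 over Q, so [K : Q] = 6.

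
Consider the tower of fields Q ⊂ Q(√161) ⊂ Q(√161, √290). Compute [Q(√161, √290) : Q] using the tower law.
[Q(√161, √290) : Q] = 4

[Q(√161):Q] = 2 (min poly x^2 - 161, irreducible since 161 is squarefree > 1). For the top step, suppose √290 ∈ Q(√161), say √290 = c + d√161 with c, d ∈ Q. Squaring: 290 = c^2 + 161d^2 + 2cd√161. Since √161 ∉ Q this forces 2cd = 0. If d = 0 then √290 = c ∈ Q, contradicting 290 squarefree > 1. If c = 0 then 290 = 161d^2, so 161·290 = (161d)^2 is a perfect square in Q — but 161·290 = 46690 is not a perfect square (since 161 and 290 are distinct squarefree integers). Contradiction. Hence √290 ∉ Q(√161), so x^2 - 290 stays irreducible over Q(√161) and [Q(√161, √290) : Q(√161)] = 2. By the tower law, [Q(√161, √290) : Q] = 2 · 2 = 4.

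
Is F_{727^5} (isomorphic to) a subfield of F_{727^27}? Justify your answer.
No: F_{727^5} is not a subfield of F_{727^27}

F_{p^m} embeds in F_{p^n} iff m | n. Here 5 ∤ 27 (since 27 = 5·5 + 2 with remainder 2 ≠ 0), so F_{727^5} is not a subfield of F_{727^27}. Equivalently: if it were, the tower law would give 5 = [F_{727^5}:F_727] dividing [F_{727^27}:F_727] = 27, contradiction.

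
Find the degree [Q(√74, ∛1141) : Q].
[Q(√74, ∛1141) : Q] = 6

Let L = Q(√74, ∛1141). Since Q(√74) ⊂ L and [Q(√74):Q] = 2, the tower law gives 2 | [L:Q]. Likewise Q(∛1141) ⊂ L with [Q(∛1141):Q] = 3 (because 1141 is not a perfect cube), so 3 | [L:Q]. As gcd(2,3) = 1, [L:Q] is divisible by 6. Conversely L is generated over Q by √74 and ∛1141, so [L:Q] ≤ 2·3 = 6. Therefore [Q(√74, ∛1141) : Q] = 6.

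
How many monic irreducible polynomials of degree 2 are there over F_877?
There are 384126 monic irreducible polynomials of degree 2 over F_877

Each element of F_{877^2} that lies in no proper subfield is a root of exactly one monic irreducible of degree 2 over F_877, and each such polynomial has 2 distinct roots in F_{877^2}. By Möbius inversion the count is N_877(2) = (1/2) Σ_{d|2} μ(2/d) · 877^d = (1/2)(μ(2)·877^1 + μ(1)·877^2) = 768252/2 = 384126.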